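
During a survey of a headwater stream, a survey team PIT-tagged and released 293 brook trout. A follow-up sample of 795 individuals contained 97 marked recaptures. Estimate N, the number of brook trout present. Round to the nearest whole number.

Lincoln-Petersen assumes M/N = R/C, so N = M·C / R.
N = (293 × 795) / 97 = 232935 / 97 ≈ 2401.4 → 2401

N ≈ 2401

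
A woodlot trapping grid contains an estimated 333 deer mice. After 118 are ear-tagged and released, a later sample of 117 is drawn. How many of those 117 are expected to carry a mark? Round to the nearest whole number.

expected recaptures ≈ 41

The marked fraction of the population is 118/333, so in a sample of 117 expect C·(M/N) marked.
E[R] = 118 × 117 / 333 = 13806 / 333 ≈ 41.46 → 41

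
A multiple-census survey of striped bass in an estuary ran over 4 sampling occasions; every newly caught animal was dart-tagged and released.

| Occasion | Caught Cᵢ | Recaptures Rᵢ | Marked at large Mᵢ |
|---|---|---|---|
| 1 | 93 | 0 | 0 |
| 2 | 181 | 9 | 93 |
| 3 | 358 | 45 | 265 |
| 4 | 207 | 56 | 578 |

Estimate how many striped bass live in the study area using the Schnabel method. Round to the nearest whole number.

N ≈ 2103

Σ MᵢCᵢ = 0·93 + 93·181 + 265·358 + 578·207 = 0 + 16833 + 94870 + 119646 = 231349
Σ Rᵢ = 0 + 9 + 45 + 56 = 110
N̂ = 231349 / 110 ≈ 2103.2 → 2103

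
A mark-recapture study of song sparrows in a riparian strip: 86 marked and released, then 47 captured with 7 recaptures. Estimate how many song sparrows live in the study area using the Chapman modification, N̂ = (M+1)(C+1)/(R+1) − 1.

N = 521

N̂ = (86+1)(47+1)/(7+1) − 1 = 87·48/8 − 1
= 4176/8 − 1 = 522 − 1 = 521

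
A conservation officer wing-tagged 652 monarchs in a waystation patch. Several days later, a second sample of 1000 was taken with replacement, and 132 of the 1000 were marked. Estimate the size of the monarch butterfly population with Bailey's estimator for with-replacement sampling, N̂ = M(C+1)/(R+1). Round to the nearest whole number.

N ≈ 4907

N̂ = 652·(1000+1)/(132+1) = 652·1001/133 = 652652/133 ≈ 4907.2 → 4907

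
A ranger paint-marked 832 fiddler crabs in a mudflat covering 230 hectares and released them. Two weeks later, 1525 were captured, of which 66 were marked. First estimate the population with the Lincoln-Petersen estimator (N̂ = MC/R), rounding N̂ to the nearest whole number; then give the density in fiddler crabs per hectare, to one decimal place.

N̂ = 832·1525/66 = 1268800/66 ≈ 19224.2 → 19224
Density = N̂ / area = 19224 / 230 ≈ 83.58 → 83.6 per hectare

density ≈ 83.6 fiddler crabs per hectare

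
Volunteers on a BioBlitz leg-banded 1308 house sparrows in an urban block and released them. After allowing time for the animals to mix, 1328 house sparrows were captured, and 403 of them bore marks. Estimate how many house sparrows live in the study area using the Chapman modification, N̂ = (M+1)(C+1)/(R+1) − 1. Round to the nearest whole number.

N ≈ 4305

N̂ = (1308+1)(1328+1)/(403+1) − 1 = 1309·1329/404 − 1
= 1739661/404 − 1 ≈ 4306.1 − 1 ≈ 4305.1 → 4305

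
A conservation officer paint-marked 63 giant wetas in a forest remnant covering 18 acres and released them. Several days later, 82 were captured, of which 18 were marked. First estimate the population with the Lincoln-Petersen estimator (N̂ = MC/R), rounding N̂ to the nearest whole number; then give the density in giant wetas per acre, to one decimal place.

N̂ = 63·82/18 = 5166/18 = 287
Density = N̂ / area = 287 / 18 ≈ 15.94 → 15.9 per acre

density ≈ 15.9 giant wetas per acre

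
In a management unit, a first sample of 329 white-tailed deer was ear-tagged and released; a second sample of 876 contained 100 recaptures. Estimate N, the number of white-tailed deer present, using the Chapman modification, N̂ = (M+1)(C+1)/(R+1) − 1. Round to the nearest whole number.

N ≈ 2864

N̂ = (329+1)(876+1)/(100+1) − 1 = 330·877/101 − 1
= 289410/101 − 1 ≈ 2865.4 − 1 ≈ 2864.4 → 2864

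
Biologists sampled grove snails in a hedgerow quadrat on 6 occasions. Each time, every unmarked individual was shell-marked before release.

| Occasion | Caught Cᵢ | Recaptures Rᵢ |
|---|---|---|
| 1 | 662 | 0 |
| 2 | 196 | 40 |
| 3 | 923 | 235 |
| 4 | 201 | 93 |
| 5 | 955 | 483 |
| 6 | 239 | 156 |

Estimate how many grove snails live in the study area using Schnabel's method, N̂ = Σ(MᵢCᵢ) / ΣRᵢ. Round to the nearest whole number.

Marked at large before each occasion: Mᵢ = Σⱼ<ᵢ (Cⱼ − Rⱼ) → M1=0, M2=662, M3=818, M4=1506, M5=1614, M6=2086
Σ MᵢCᵢ = 0·662 + 662·196 + 818·923 + 1506·201 + 1614·955 + 2086·239 = 0 + 129752 + 755014 + 302706 + 1541370 + 498554 = 3227396
Σ Rᵢ = 0 + 40 + 235 + 93 + 483 + 156 = 1007
N̂ = 3227396 / 1007 ≈ 3205.0 → 3205

N ≈ 3205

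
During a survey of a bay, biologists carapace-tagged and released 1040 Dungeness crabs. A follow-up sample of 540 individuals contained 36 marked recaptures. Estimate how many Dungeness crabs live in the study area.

N = 15,600

The marked fraction in the recapture sample should equal the marked fraction in the population: 36/540 = 1040/N.
N = (1040 × 540) / 36 = 561600 / 36 = 15600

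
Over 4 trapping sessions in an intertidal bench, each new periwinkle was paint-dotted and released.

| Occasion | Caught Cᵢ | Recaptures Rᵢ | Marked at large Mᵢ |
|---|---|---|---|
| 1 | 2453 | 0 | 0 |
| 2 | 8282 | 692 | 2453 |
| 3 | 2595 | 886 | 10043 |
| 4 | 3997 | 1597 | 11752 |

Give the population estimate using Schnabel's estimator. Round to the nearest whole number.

Σ MᵢCᵢ = 0·2453 + 2453·8282 + 10043·2595 + 11752·3997 = 0 + 20315746 + 26061585 + 46972744 = 93350075
Σ Rᵢ = 0 + 692 + 886 + 1597 = 3175
N̂ = 93350075 / 3175 ≈ 29401.6 → 29402

N ≈ 29,402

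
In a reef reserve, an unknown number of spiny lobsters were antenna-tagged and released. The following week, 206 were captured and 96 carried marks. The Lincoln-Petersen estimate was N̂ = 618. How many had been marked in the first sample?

From N = M·C/R: M = N·R / C = 618·96 / 206 = 59328 / 206 = 288.

M = 288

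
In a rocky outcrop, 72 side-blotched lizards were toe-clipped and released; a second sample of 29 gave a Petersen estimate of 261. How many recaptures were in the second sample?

R = 8

From N = M·C/R: R = M·C / N = 72·29 / 261 = 2088 / 261 = 8.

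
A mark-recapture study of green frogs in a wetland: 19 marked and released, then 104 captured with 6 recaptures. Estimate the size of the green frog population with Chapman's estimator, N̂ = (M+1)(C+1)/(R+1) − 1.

N̂ = (19+1)(104+1)/(6+1) − 1 = 20·105/7 − 1
= 2100/7 − 1 = 300 − 1 = 299

N = 299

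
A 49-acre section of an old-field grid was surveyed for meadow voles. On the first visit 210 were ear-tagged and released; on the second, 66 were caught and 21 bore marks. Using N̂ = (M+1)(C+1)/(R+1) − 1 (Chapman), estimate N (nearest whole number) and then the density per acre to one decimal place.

N̂ = 211·67/22 − 1 = 14137/22 − 1 ≈ 641.6 → 642
Density = N̂ / area = 642 / 49 ≈ 13.10 → 13.1 per acre

density ≈ 13.1 meadow voles per acre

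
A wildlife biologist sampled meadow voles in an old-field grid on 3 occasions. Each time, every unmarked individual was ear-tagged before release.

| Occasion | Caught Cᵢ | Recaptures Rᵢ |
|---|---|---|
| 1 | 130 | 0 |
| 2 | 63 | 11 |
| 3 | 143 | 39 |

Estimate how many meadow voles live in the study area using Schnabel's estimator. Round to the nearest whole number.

Marked at large before each occasion: Mᵢ = Σⱼ<ᵢ (Cⱼ − Rⱼ) → M1=0, M2=130, M3=182
Σ MᵢCᵢ = 0·130 + 130·63 + 182·143 = 0 + 8190 + 26026 = 34216
Σ Rᵢ = 0 + 11 + 39 = 50
N̂ = 34216 / 50 ≈ 684.3 → 684

N ≈ 684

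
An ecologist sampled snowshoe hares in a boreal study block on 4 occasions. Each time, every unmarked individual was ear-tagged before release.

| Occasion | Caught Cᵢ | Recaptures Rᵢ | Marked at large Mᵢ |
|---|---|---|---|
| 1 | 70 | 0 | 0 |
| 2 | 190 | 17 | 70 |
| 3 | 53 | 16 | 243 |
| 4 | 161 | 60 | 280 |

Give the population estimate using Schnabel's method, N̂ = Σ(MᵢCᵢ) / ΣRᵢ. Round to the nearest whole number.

N ≈ 766

Σ MᵢCᵢ = 0·70 + 70·190 + 243·53 + 280·161 = 0 + 13300 + 12879 + 45080 = 71259
Σ Rᵢ = 0 + 17 + 16 + 60 = 93
N̂ = 71259 / 93 ≈ 766.2 → 766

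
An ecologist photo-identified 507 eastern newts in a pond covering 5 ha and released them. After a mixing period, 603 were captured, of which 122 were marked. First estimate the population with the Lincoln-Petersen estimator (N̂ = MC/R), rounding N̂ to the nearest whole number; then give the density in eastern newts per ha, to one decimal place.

density ≈ 501.2 eastern newts per ha

N̂ = 507·603/122 = 305721/122 ≈ 2505.9 → 2506
Density = N̂ / area = 2506 / 5 ≈ 501.20 → 501.2 per ha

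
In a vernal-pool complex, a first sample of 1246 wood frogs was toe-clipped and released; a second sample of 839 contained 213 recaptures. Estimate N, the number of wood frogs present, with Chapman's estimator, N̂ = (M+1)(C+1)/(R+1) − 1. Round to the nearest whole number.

N̂ = (1246+1)(839+1)/(213+1) − 1 = 1247·840/214 − 1
= 1047480/214 − 1 ≈ 4894.8 − 1 ≈ 4893.8 → 4894

N ≈ 4894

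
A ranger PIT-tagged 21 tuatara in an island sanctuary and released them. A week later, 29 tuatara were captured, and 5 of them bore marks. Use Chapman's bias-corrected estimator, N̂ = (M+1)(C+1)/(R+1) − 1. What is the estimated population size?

N = 109

N̂ = (21+1)(29+1)/(5+1) − 1 = 22·30/6 − 1
= 660/6 − 1 = 110 − 1 = 109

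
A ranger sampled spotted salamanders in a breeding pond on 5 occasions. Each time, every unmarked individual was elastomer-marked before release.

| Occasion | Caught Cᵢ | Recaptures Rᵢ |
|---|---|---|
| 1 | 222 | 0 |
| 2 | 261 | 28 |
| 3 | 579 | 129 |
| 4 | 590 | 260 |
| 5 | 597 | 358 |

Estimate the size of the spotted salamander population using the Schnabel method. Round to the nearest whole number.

N ≈ 2055

Marked at large before each occasion: Mᵢ = Σⱼ<ᵢ (Cⱼ − Rⱼ) → M1=0, M2=222, M3=455, M4=905, M5=1235
Σ MᵢCᵢ = 0·222 + 222·261 + 455·579 + 905·590 + 1235·597 = 0 + 57942 + 263445 + 533950 + 737295 = 1592632
Σ Rᵢ = 0 + 28 + 129 + 260 + 358 = 775
N̂ = 1592632 / 775 ≈ 2055.0 → 2055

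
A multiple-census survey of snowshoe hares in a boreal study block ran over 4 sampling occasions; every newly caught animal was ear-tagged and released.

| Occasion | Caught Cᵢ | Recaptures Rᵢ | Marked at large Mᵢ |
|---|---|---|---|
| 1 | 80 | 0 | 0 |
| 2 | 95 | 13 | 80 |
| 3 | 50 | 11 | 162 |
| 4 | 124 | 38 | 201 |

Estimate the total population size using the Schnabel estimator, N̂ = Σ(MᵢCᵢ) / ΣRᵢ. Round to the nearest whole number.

N ≈ 655

Σ MᵢCᵢ = 0·80 + 80·95 + 162·50 + 201·124 = 0 + 7600 + 8100 + 24924 = 40624
Σ Rᵢ = 0 + 13 + 11 + 38 = 62
N̂ = 40624 / 62 ≈ 655.2 → 655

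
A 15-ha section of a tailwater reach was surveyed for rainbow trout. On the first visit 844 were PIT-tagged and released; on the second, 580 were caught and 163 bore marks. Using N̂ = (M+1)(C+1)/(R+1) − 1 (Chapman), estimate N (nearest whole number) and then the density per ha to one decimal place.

density ≈ 199.5 rainbow trout per ha

N̂ = 845·581/164 − 1 = 490945/164 − 1 ≈ 2992.6 → 2993
Density = N̂ / area = 2993 / 15 ≈ 199.53 → 199.5 per ha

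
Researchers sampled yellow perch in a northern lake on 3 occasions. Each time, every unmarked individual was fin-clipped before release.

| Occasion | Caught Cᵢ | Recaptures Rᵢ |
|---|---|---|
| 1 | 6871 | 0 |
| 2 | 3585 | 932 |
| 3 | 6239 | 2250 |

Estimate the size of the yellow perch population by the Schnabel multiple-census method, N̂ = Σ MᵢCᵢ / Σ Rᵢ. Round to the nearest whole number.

N ≈ 26,415

Marked at large before each occasion: Mᵢ = Σⱼ<ᵢ (Cⱼ − Rⱼ) → M1=0, M2=6871, M3=9524
Σ MᵢCᵢ = 0·6871 + 6871·3585 + 9524·6239 = 0 + 24632535 + 59420236 = 84052771
Σ Rᵢ = 0 + 932 + 2250 = 3182
N̂ = 84052771 / 3182 ≈ 26415.1 → 26415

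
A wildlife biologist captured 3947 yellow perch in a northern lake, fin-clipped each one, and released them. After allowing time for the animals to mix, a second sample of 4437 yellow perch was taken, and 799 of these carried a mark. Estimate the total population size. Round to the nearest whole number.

N ≈ 21,918

If marked individuals mix randomly, R/C ≈ M/N, giving N ≈ M·C/R.
N = (3947 × 4437) / 799 = 17512839 / 799 ≈ 21918.4 → 21918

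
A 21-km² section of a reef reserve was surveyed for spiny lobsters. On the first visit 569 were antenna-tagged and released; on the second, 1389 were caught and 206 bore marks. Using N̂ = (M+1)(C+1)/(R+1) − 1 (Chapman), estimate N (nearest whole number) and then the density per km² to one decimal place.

density ≈ 182.2 spiny lobsters per km²

N̂ = 570·1390/207 − 1 = 792300/207 − 1 ≈ 3826.5 → 3827
Density = N̂ / area = 3827 / 21 ≈ 182.24 → 182.2 per km²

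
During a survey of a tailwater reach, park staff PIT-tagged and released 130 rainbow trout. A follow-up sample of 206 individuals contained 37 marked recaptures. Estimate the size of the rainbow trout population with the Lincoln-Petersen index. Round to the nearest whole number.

N ≈ 724

N = (130 × 206) / 37 = 26780 / 37 ≈ 723.8 → 724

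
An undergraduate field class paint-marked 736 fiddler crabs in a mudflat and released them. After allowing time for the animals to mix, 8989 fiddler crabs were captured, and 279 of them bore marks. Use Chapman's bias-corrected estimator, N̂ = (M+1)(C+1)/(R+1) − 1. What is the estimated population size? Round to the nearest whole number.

N ≈ 23,662

N̂ = (736+1)(8989+1)/(279+1) − 1 = 737·8990/280 − 1
= 6625630/280 − 1 ≈ 23663.0 − 1 ≈ 23662.0 → 23662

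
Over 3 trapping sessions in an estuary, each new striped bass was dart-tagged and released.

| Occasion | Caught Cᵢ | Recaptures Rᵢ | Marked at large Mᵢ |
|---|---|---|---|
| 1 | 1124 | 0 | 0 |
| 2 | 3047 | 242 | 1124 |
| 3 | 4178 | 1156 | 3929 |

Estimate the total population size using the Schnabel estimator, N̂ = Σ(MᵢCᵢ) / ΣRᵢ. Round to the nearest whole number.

Σ MᵢCᵢ = 0·1124 + 1124·3047 + 3929·4178 = 0 + 3424828 + 16415362 = 19840190
Σ Rᵢ = 0 + 242 + 1156 = 1398
N̂ = 19840190 / 1398 ≈ 14191.8 → 14192

N ≈ 14,192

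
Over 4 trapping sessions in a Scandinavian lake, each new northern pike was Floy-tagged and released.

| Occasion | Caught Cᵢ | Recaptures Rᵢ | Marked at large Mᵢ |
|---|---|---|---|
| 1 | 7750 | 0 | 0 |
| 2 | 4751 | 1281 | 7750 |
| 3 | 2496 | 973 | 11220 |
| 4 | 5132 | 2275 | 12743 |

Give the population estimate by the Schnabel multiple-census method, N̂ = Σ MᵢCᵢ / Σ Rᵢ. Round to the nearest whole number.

Σ MᵢCᵢ = 0·7750 + 7750·4751 + 11220·2496 + 12743·5132 = 0 + 36820250 + 28005120 + 65397076 = 130222446
Σ Rᵢ = 0 + 1281 + 973 + 2275 = 4529
N̂ = 130222446 / 4529 ≈ 28753.0 → 28753

N ≈ 28,753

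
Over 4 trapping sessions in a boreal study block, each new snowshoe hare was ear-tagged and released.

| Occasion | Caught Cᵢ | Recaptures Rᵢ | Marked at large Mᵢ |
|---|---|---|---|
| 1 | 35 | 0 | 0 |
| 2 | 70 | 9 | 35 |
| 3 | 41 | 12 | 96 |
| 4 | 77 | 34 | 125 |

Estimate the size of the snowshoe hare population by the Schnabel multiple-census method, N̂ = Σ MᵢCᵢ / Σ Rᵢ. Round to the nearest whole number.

Σ MᵢCᵢ = 0·35 + 35·70 + 96·41 + 125·77 = 0 + 2450 + 3936 + 9625 = 16011
Σ Rᵢ = 0 + 9 + 12 + 34 = 55
N̂ = 16011 / 55 ≈ 291.1 → 291

N ≈ 291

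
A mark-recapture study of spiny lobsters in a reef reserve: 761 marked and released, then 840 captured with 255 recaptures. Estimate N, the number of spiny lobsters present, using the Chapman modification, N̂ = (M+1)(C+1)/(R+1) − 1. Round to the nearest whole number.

N̂ = (761+1)(840+1)/(255+1) − 1 = 762·841/256 − 1
= 640842/256 − 1 ≈ 2503.3 − 1 ≈ 2502.3 → 2502

N ≈ 2502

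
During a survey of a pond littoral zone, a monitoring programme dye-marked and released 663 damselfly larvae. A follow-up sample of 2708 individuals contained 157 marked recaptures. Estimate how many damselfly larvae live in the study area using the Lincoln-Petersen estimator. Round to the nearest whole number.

N ≈ 11,436

The marked fraction in the recapture sample should equal the marked fraction in the population: 157/2708 = 663/N.
N = (663 × 2708) / 157 = 1795404 / 157 ≈ 11435.7 → 11436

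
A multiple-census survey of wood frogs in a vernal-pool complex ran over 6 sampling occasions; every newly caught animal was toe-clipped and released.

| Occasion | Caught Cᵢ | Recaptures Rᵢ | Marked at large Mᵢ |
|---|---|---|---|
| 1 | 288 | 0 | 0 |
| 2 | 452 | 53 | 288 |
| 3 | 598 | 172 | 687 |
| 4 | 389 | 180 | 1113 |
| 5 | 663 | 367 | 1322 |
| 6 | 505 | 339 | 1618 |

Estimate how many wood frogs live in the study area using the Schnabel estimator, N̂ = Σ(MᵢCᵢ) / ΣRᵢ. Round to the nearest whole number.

Σ MᵢCᵢ = 0·288 + 288·452 + 687·598 + 1113·389 + 1322·663 + 1618·505 = 0 + 130176 + 410826 + 432957 + 876486 + 817090 = 2667535
Σ Rᵢ = 0 + 53 + 172 + 180 + 367 + 339 = 1111
N̂ = 2667535 / 1111 ≈ 2401.0 → 2401

N ≈ 2401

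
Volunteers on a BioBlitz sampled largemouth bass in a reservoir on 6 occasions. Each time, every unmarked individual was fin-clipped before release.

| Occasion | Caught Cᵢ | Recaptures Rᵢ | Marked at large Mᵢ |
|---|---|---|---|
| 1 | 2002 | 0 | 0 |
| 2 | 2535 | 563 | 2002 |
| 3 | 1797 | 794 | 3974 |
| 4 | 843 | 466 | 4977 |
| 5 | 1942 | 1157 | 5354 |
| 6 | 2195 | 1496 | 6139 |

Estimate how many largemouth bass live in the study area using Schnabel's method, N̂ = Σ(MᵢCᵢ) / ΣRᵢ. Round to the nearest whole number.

Σ MᵢCᵢ = 0·2002 + 2002·2535 + 3974·1797 + 4977·843 + 5354·1942 + 6139·2195 = 0 + 5075070 + 7141278 + 4195611 + 10397468 + 13475105 = 40284532
Σ Rᵢ = 0 + 563 + 794 + 466 + 1157 + 1496 = 4476
N̂ = 40284532 / 4476 ≈ 9000.1 → 9000

N ≈ 9000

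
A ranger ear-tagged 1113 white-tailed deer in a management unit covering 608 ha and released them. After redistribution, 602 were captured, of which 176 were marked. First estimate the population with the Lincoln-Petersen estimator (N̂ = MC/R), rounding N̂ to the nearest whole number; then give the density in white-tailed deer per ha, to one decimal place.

density ≈ 6.3 white-tailed deer per ha

N̂ = 1113·602/176 = 670026/176 ≈ 3807.0 → 3807
Density = N̂ / area = 3807 / 608 ≈ 6.26 → 6.3 per ha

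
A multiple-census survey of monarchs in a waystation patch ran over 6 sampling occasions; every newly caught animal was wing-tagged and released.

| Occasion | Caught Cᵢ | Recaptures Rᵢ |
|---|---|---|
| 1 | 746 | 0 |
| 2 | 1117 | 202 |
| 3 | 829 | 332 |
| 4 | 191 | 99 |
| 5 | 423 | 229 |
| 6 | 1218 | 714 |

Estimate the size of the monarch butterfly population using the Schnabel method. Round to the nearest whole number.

N ≈ 4157

Marked at large before each occasion: Mᵢ = Σⱼ<ᵢ (Cⱼ − Rⱼ) → M1=0, M2=746, M3=1661, M4=2158, M5=2250, M6=2444
Σ MᵢCᵢ = 0·746 + 746·1117 + 1661·829 + 2158·191 + 2250·423 + 2444·1218 = 0 + 833282 + 1376969 + 412178 + 951750 + 2976792 = 6550971
Σ Rᵢ = 0 + 202 + 332 + 99 + 229 + 714 = 1576
N̂ = 6550971 / 1576 ≈ 4156.7 → 4157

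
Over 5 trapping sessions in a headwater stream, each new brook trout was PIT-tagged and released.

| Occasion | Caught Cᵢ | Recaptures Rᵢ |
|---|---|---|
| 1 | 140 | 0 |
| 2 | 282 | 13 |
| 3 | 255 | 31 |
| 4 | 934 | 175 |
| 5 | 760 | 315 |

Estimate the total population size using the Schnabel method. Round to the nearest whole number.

N ≈ 3358

Marked at large before each occasion: Mᵢ = Σⱼ<ᵢ (Cⱼ − Rⱼ) → M1=0, M2=140, M3=409, M4=633, M5=1392
Σ MᵢCᵢ = 0·140 + 140·282 + 409·255 + 633·934 + 1392·760 = 0 + 39480 + 104295 + 591222 + 1057920 = 1792917
Σ Rᵢ = 0 + 13 + 31 + 175 + 315 = 534
N̂ = 1792917 / 534 ≈ 3357.5 → 3358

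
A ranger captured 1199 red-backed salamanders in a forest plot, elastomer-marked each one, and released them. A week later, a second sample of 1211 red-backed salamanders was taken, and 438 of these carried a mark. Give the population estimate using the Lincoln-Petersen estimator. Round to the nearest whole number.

N ≈ 3315

If marked individuals mix randomly, R/C ≈ M/N, giving N ≈ M·C/R.
N = (1199 × 1211) / 438 = 1451989 / 438 ≈ 3315.0 → 3315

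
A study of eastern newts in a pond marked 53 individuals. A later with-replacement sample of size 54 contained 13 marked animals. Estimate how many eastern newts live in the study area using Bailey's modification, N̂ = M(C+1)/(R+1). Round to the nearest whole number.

N̂ = 53·(54+1)/(13+1) = 53·55/14 = 2915/14 ≈ 208.2 → 208

N ≈ 208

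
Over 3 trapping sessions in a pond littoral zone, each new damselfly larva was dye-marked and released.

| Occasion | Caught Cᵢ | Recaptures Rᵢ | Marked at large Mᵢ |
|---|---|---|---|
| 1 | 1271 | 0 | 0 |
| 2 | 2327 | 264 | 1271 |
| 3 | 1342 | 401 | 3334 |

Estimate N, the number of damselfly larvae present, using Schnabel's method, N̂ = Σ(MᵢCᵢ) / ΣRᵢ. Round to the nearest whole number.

N ≈ 11,176

Σ MᵢCᵢ = 0·1271 + 1271·2327 + 3334·1342 = 0 + 2957617 + 4474228 = 7431845
Σ Rᵢ = 0 + 264 + 401 = 665
N̂ = 7431845 / 665 ≈ 11175.7 → 11176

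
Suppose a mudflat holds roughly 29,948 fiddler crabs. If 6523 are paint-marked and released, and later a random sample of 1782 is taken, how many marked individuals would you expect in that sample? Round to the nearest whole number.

Expected recaptures E[R] = M·C / N.
E[R] = 6523 × 1782 / 29948 = 11623986 / 29948 ≈ 388.1 → 388

expected recaptures ≈ 388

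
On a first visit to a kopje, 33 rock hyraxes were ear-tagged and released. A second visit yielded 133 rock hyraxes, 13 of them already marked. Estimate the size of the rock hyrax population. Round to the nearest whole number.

Lincoln-Petersen assumes M/N = R/C, so N = M·C / R.
N = (33 × 133) / 13 = 4389 / 13 ≈ 337.6 → 338

N ≈ 338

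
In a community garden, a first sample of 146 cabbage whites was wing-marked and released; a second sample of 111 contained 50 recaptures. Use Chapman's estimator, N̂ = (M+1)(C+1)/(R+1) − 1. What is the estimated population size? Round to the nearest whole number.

N ≈ 322

N̂ = (146+1)(111+1)/(50+1) − 1 = 147·112/51 − 1
= 16464/51 − 1 ≈ 322.8 − 1 ≈ 321.8 → 322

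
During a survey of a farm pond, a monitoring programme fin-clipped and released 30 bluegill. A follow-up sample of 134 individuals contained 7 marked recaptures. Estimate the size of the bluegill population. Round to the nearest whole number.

N ≈ 574

If marked individuals mix randomly, R/C ≈ M/N, giving N ≈ M·C/R.
N = (30 × 134) / 7 = 4020 / 7 ≈ 574.3 → 574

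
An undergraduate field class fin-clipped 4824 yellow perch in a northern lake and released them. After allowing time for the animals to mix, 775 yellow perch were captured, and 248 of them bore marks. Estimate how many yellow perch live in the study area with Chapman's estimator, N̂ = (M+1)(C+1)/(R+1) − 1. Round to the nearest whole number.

N̂ = (4824+1)(775+1)/(248+1) − 1 = 4825·776/249 − 1
= 3744200/249 − 1 ≈ 15036.9 − 1 ≈ 15035.9 → 15036

N ≈ 15,036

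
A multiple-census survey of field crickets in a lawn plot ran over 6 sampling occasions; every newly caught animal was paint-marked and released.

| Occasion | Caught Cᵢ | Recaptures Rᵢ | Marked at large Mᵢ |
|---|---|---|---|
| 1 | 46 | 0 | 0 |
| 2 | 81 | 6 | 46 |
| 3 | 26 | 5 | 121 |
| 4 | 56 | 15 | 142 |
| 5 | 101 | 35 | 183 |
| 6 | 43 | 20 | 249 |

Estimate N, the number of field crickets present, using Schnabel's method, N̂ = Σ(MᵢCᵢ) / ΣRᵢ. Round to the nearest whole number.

Σ MᵢCᵢ = 0·46 + 46·81 + 121·26 + 142·56 + 183·101 + 249·43 = 0 + 3726 + 3146 + 7952 + 18483 + 10707 = 44014
Σ Rᵢ = 0 + 6 + 5 + 15 + 35 + 20 = 81
N̂ = 44014 / 81 ≈ 543.4 → 543

N ≈ 543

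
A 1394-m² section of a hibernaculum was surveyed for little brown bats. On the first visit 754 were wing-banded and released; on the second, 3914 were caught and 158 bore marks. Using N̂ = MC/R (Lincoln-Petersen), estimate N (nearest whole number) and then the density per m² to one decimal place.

N̂ = 754·3914/158 = 2951156/158 ≈ 18678.2 → 18678
Density = N̂ / area = 18678 / 1394 ≈ 13.40 → 13.4 per m²

density ≈ 13.4 little brown bats per m²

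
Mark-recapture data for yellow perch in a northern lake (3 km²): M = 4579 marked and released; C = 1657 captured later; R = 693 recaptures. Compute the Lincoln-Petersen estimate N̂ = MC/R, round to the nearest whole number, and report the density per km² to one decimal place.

N̂ = 4579·1657/693 = 7587403/693 ≈ 10948.6 → 10949
Density = N̂ / area = 10949 / 3 ≈ 3649.67 → 3649.7 per km²

density ≈ 3649.7 yellow perch per km²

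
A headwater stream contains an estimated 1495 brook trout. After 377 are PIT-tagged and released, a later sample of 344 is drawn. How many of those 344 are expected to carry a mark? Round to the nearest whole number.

The marked fraction of the population is 377/1495, so in a sample of 344 expect C·(M/N) marked.
E[R] = 377 × 344 / 1495 = 129688 / 1495 ≈ 86.7 → 87

expected recaptures ≈ 87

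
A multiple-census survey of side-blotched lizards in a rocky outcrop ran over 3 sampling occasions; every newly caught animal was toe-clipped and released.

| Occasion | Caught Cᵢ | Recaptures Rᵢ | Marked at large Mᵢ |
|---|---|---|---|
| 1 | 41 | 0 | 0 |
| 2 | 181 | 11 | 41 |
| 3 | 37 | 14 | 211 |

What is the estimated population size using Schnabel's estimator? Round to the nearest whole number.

N ≈ 609

Σ MᵢCᵢ = 0·41 + 41·181 + 211·37 = 0 + 7421 + 7807 = 15228
Σ Rᵢ = 0 + 11 + 14 = 25
N̂ = 15228 / 25 ≈ 609.1 → 609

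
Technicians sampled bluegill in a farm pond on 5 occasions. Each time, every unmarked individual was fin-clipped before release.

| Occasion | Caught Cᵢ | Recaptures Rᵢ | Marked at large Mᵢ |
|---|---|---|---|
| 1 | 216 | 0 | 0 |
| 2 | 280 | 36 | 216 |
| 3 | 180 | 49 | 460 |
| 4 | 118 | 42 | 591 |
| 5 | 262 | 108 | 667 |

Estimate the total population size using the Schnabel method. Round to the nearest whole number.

Σ MᵢCᵢ = 0·216 + 216·280 + 460·180 + 591·118 + 667·262 = 0 + 60480 + 82800 + 69738 + 174754 = 387772
Σ Rᵢ = 0 + 36 + 49 + 42 + 108 = 235
N̂ = 387772 / 235 ≈ 1650.1 → 1650

N ≈ 1650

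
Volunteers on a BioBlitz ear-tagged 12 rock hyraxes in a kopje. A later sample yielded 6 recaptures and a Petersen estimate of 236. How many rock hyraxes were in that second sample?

From N = M·C/R: C = N·R / M = 236·6 / 12 = 1416 / 12 = 118.

C = 118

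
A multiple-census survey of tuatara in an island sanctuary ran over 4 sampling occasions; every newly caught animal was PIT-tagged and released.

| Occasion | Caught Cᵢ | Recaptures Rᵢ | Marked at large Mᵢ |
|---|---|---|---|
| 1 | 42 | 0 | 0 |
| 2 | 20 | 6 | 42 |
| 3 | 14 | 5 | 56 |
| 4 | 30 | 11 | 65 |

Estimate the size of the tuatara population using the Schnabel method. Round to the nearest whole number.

Σ MᵢCᵢ = 0·42 + 42·20 + 56·14 + 65·30 = 0 + 840 + 784 + 1950 = 3574
Σ Rᵢ = 0 + 6 + 5 + 11 = 22
N̂ = 3574 / 22 ≈ 162.45 → 162

N ≈ 162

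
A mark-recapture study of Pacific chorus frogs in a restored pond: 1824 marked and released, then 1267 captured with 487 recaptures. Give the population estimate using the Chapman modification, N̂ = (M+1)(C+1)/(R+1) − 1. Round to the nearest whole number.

N ≈ 4741

N̂ = (1824+1)(1267+1)/(487+1) − 1 = 1825·1268/488 − 1
= 2314100/488 − 1 ≈ 4742.0 − 1 ≈ 4741.0 → 4741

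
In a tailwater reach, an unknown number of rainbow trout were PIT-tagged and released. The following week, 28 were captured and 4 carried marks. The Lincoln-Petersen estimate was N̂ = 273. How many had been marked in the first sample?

M = 39

From N = M·C/R: M = N·R / C = 273·4 / 28 = 1092 / 28 = 39.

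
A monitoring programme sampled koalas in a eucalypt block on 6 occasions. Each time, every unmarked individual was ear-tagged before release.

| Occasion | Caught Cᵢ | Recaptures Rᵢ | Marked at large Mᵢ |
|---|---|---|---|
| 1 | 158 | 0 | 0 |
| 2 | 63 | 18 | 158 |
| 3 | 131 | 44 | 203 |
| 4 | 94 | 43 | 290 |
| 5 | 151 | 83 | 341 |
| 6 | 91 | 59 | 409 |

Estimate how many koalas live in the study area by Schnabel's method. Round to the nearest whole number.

Σ MᵢCᵢ = 0·158 + 158·63 + 203·131 + 290·94 + 341·151 + 409·91 = 0 + 9954 + 26593 + 27260 + 51491 + 37219 = 152517
Σ Rᵢ = 0 + 18 + 44 + 43 + 83 + 59 = 247
N̂ = 152517 / 247 ≈ 617.48 → 617

N ≈ 617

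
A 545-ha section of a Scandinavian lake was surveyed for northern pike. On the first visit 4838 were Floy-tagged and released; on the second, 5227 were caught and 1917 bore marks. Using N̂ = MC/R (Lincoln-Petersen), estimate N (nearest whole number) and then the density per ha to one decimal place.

N̂ = 4838·5227/1917 = 25288226/1917 ≈ 13191.6 → 13192
Density = N̂ / area = 13192 / 545 ≈ 24.21 → 24.2 per ha

density ≈ 24.2 northern pike per ha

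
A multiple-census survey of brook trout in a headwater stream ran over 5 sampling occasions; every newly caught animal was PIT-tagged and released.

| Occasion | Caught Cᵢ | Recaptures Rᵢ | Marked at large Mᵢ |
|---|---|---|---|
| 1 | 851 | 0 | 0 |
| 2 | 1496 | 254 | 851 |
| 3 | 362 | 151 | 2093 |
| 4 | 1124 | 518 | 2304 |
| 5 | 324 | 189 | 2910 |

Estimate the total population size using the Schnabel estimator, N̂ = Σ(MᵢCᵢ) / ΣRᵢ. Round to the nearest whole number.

N ≈ 5003

Σ MᵢCᵢ = 0·851 + 851·1496 + 2093·362 + 2304·1124 + 2910·324 = 0 + 1273096 + 757666 + 2589696 + 942840 = 5563298
Σ Rᵢ = 0 + 254 + 151 + 518 + 189 = 1112
N̂ = 5563298 / 1112 ≈ 5003.0 → 5003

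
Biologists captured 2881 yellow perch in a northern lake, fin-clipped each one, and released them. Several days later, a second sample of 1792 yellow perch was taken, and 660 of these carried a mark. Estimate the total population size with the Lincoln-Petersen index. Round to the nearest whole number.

Lincoln-Petersen assumes M/N = R/C, so N = M·C / R.
N = (2881 × 1792) / 660 = 5162752 / 660 ≈ 7822.4 → 7822

N ≈ 7822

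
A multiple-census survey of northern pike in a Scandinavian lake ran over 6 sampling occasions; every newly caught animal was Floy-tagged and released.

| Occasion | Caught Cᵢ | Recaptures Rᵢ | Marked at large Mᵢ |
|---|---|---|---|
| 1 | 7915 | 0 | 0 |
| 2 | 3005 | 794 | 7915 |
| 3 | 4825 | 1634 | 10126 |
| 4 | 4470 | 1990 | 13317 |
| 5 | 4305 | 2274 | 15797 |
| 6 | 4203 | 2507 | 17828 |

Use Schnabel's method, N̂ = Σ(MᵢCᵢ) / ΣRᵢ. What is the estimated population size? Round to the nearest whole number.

N ≈ 29,906

Σ MᵢCᵢ = 0·7915 + 7915·3005 + 10126·4825 + 13317·4470 + 15797·4305 + 17828·4203 = 0 + 23784575 + 48857950 + 59526990 + 68006085 + 74931084 = 275106684
Σ Rᵢ = 0 + 794 + 1634 + 1990 + 2274 + 2507 = 9199
N̂ = 275106684 / 9199 ≈ 29906.2 → 29906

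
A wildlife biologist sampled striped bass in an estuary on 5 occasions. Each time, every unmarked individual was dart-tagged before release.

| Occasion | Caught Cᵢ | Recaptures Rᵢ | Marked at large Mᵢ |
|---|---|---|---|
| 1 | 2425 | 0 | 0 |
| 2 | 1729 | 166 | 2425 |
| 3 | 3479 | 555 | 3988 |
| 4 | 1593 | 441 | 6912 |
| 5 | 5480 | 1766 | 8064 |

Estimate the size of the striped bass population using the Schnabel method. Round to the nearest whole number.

N ≈ 25,023

Σ MᵢCᵢ = 0·2425 + 2425·1729 + 3988·3479 + 6912·1593 + 8064·5480 = 0 + 4192825 + 13874252 + 11010816 + 44190720 = 73268613
Σ Rᵢ = 0 + 166 + 555 + 441 + 1766 = 2928
N̂ = 73268613 / 2928 ≈ 25023.4 → 25023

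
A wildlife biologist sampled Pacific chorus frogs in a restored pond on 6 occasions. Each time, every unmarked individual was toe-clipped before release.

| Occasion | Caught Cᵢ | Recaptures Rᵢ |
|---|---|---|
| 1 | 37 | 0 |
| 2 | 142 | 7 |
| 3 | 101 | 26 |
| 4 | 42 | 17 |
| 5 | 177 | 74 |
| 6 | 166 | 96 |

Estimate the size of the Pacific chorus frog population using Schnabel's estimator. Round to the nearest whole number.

N ≈ 652

Marked at large before each occasion: Mᵢ = Σⱼ<ᵢ (Cⱼ − Rⱼ) → M1=0, M2=37, M3=172, M4=247, M5=272, M6=375
Σ MᵢCᵢ = 0·37 + 37·142 + 172·101 + 247·42 + 272·177 + 375·166 = 0 + 5254 + 17372 + 10374 + 48144 + 62250 = 143394
Σ Rᵢ = 0 + 7 + 26 + 17 + 74 + 96 = 220
N̂ = 143394 / 220 ≈ 651.8 → 652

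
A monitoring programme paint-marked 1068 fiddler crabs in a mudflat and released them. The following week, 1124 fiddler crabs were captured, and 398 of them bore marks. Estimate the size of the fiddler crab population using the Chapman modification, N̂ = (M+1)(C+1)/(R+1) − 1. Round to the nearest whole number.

N̂ = (1068+1)(1124+1)/(398+1) − 1 = 1069·1125/399 − 1
= 1202625/399 − 1 ≈ 3014.1 − 1 ≈ 3013.1 → 3013

N ≈ 3013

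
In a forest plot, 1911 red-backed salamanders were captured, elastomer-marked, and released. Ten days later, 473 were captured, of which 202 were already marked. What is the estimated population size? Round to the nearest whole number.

N = (1911 × 473) / 202 = 903903 / 202 ≈ 4474.8 → 4475

N ≈ 4475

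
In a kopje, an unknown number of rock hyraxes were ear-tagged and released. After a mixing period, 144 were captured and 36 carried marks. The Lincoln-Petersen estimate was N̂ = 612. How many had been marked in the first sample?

From N = M·C/R: M = N·R / C = 612·36 / 144 = 22032 / 144 = 153.

M = 153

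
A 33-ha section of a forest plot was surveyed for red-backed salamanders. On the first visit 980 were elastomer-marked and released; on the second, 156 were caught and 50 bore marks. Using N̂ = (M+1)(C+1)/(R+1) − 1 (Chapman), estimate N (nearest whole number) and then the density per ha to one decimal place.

N̂ = 981·157/51 − 1 = 154017/51 − 1 ≈ 3018.9 → 3019
Density = N̂ / area = 3019 / 33 ≈ 91.48 → 91.5 per ha

density ≈ 91.5 red-backed salamanders per ha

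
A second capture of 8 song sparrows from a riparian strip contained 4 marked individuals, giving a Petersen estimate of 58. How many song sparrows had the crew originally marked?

From N = M·C/R: M = N·R / C = 58·4 / 8 = 232 / 8 = 29.

M = 29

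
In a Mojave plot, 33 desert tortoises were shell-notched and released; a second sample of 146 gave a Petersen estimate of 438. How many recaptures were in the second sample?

From N = M·C/R: R = M·C / N = 33·146 / 438 = 4818 / 438 = 11.

R = 11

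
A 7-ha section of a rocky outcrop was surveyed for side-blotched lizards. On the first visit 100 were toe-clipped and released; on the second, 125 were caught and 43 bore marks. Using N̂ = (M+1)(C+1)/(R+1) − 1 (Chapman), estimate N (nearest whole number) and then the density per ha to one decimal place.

N̂ = 101·126/44 − 1 = 12726/44 − 1 ≈ 288.2 → 288
Density = N̂ / area = 288 / 7 ≈ 41.14 → 41.1 per ha

density ≈ 41.1 side-blotched lizards per ha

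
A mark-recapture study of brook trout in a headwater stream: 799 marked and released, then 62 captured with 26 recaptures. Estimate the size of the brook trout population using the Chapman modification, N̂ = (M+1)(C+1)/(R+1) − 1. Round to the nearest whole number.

N ≈ 1866

N̂ = (799+1)(62+1)/(26+1) − 1 = 800·63/27 − 1
= 50400/27 − 1 ≈ 1866.7 − 1 ≈ 1865.7 → 1866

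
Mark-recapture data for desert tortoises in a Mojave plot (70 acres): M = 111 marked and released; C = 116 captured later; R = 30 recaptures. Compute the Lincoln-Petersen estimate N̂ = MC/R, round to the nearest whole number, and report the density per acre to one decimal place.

density ≈ 6.1 desert tortoises per acre

N̂ = 111·116/30 = 12876/30 ≈ 429.2 → 429
Density = N̂ / area = 429 / 70 ≈ 6.13 → 6.1 per acre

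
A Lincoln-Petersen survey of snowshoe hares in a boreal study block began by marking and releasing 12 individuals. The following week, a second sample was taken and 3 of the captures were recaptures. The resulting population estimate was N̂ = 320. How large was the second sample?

C = 80

From N = M·C/R: C = N·R / M = 320·3 / 12 = 960 / 12 = 80.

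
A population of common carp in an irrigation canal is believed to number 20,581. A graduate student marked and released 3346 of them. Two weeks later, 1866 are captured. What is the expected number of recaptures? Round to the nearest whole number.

expected recaptures ≈ 303

The marked fraction of the population is 3346/20581, so in a sample of 1866 expect C·(M/N) marked.
E[R] = 3346 × 1866 / 20581 = 6243636 / 20581 ≈ 303.4 → 303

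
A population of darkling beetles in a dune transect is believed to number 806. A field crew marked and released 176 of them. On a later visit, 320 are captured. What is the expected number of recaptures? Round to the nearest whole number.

The marked fraction of the population is 176/806, so in a sample of 320 expect C·(M/N) marked.
E[R] = 176 × 320 / 806 = 56320 / 806 ≈ 69.9 → 70

expected recaptures ≈ 70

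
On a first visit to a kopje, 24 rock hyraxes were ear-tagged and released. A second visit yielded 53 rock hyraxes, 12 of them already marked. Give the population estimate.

N = 106

The marked fraction in the recapture sample should equal the marked fraction in the population: 12/53 = 24/N.
N = (24 × 53) / 12 = 1272 / 12 = 106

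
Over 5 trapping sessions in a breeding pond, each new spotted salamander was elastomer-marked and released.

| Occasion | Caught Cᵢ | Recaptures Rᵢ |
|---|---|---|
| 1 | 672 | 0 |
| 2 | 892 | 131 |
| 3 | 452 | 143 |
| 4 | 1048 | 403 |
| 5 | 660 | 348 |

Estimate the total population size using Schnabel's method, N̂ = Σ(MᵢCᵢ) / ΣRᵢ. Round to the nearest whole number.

N ≈ 4535

Marked at large before each occasion: Mᵢ = Σⱼ<ᵢ (Cⱼ − Rⱼ) → M1=0, M2=672, M3=1433, M4=1742, M5=2387
Σ MᵢCᵢ = 0·672 + 672·892 + 1433·452 + 1742·1048 + 2387·660 = 0 + 599424 + 647716 + 1825616 + 1575420 = 4648176
Σ Rᵢ = 0 + 131 + 143 + 403 + 348 = 1025
N̂ = 4648176 / 1025 ≈ 4534.8 → 4535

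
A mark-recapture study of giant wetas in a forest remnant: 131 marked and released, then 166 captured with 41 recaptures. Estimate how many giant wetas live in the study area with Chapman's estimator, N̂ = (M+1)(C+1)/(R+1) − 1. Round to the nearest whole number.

N̂ = (131+1)(166+1)/(41+1) − 1 = 132·167/42 − 1
= 22044/42 − 1 ≈ 524.9 − 1 ≈ 523.9 → 524

N ≈ 524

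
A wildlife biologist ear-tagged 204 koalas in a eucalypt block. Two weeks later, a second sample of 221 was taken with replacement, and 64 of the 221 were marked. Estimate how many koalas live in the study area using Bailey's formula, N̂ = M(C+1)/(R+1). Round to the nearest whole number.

N̂ = 204·(221+1)/(64+1) = 204·222/65 = 45288/65 ≈ 696.7 → 697

N ≈ 697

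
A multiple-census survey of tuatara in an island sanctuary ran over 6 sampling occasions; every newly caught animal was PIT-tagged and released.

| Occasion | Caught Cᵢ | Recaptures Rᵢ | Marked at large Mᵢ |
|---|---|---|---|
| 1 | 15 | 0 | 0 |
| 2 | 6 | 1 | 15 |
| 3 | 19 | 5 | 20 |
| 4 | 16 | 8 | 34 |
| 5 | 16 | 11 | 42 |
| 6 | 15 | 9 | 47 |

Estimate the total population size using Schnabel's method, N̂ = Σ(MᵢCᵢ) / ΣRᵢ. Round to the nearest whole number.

Σ MᵢCᵢ = 0·15 + 15·6 + 20·19 + 34·16 + 42·16 + 47·15 = 0 + 90 + 380 + 544 + 672 + 705 = 2391
Σ Rᵢ = 0 + 1 + 5 + 8 + 11 + 9 = 34
N̂ = 2391 / 34 ≈ 70.3 → 70

N ≈ 70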